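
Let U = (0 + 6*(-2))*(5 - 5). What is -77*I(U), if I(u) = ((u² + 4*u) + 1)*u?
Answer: 0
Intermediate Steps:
U = 0 (U = (0 - 12)*0 = -12*0 = 0)
I(u) = u*(1 + u² + 4*u) (I(u) = (1 + u² + 4*u)*u = u*(1 + u² + 4*u))
-77*I(U) = -0*(1 + 0² + 4*0) = -0*(1 + 0 + 0) = -0 = -77*0 = 0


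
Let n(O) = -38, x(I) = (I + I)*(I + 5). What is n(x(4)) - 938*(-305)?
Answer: 286052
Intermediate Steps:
x(I) = 2*I*(5 + I) (x(I) = (2*I)*(5 + I) = 2*I*(5 + I))
n(x(4)) - 938*(-305) = -38 - 938*(-305) = -38 + 286090 = 286052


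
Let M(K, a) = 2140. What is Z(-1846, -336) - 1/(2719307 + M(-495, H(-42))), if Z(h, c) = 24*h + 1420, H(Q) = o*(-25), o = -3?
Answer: -116706533149/2721447 ≈ -42884.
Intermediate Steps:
H(Q) = 75 (H(Q) = -3*(-25) = 75)
Z(h, c) = 1420 + 24*h
Z(-1846, -336) - 1/(2719307 + M(-495, H(-42))) = (1420 + 24*(-1846)) - 1/(2719307 + 2140) = (1420 - 44304) - 1/2721447 = -42884 - 1*1/2721447 = -42884 - 1/2721447 = -116706533149/2721447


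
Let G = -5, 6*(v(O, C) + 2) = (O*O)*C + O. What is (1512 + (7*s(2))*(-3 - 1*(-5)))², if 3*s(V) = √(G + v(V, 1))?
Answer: 6858040/3 + 14112*I*√6 ≈ 2.286e+6 + 34567.0*I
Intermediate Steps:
v(O, C) = -2 + O/6 + C*O²/6 (v(O, C) = -2 + ((O*O)*C + O)/6 = -2 + (O²*C + O)/6 = -2 + (C*O² + O)/6 = -2 + (O + C*O²)/6 = -2 + (O/6 + C*O²/6) = -2 + O/6 + C*O²/6)
s(V) = √(-7 + V/6 + V²/6)/3 (s(V) = √(-5 + (-2 + V/6 + (⅙)*1*V²))/3 = √(-5 + (-2 + V/6 + V²/6))/3 = √(-7 + V/6 + V²/6)/3)
(1512 + (7*s(2))*(-3 - 1*(-5)))² = (1512 + (7*(√(-252 + 6*2 + 6*2²)/18))*(-3 - 1*(-5)))² = (1512 + (7*(√(-252 + 12 + 6*4)/18))*(-3 + 5))² = (1512 + (7*(√(-252 + 12 + 24)/18))*2)² = (1512 + (7*(√(-216)/18))*2)² = (1512 + (7*((6*I*√6)/18))*2)² = (1512 + (7*(I*√6/3))*2)² = (1512 + (7*I*√6/3)*2)² = (1512 + 14*I*√6/3)²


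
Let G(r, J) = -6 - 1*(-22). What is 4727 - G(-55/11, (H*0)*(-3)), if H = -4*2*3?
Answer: 4711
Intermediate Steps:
H = -24 (H = -8*3 = -24)
G(r, J) = 16 (G(r, J) = -6 + 22 = 16)
4727 - G(-55/11, (H*0)*(-3)) = 4727 - 1*16 = 4727 - 16 = 4711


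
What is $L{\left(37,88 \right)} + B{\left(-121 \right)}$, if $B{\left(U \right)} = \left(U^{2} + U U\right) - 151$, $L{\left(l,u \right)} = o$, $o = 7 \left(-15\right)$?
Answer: $29026$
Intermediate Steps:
$o = -105$
$L{\left(l,u \right)} = -105$
$B{\left(U \right)} = -151 + 2 U^{2}$ ($B{\left(U \right)} = \left(U^{2} + U^{2}\right) - 151 = 2 U^{2} - 151 = -151 + 2 U^{2}$)
$L{\left(37,88 \right)} + B{\left(-121 \right)} = -105 - \left(151 - 2 \left(-121\right)^{2}\right) = -105 + \left(-151 + 2 \cdot 14641\right) = -105 + \left(-151 + 29282\right) = -105 + 29131 = 29026$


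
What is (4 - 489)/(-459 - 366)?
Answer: 97/165 ≈ 0.58788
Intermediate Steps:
(4 - 489)/(-459 - 366) = -485/(-825) = -485*(-1/825) = 97/165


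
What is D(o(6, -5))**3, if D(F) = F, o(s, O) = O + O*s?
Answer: -42875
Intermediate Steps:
D(o(6, -5))**3 = (-5*(1 + 6))**3 = (-5*7)**3 = (-35)**3 = -42875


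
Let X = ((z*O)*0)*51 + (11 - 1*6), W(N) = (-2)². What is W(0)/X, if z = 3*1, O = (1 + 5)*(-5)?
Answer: ⅘ ≈ 0.80000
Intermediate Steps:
O = -30 (O = 6*(-5) = -30)
W(N) = 4
z = 3
X = 5 (X = ((3*(-30))*0)*51 + (11 - 1*6) = -90*0*51 + (11 - 6) = 0*51 + 5 = 0 + 5 = 5)
W(0)/X = 4/5 = 4*(⅕) = ⅘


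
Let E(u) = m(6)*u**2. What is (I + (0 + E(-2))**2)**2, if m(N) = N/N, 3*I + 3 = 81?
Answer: 1764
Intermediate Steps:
I = 26 (I = -1 + (1/3)*81 = -1 + 27 = 26)
m(N) = 1
E(u) = u**2 (E(u) = 1*u**2 = u**2)
(I + (0 + E(-2))**2)**2 = (26 + (0 + (-2)**2)**2)**2 = (26 + (0 + 4)**2)**2 = (26 + 4**2)**2 = (26 + 16)**2 = 42**2 = 1764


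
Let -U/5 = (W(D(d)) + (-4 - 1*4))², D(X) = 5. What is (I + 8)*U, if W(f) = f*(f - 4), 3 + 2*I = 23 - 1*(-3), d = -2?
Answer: -1755/2 ≈ -877.50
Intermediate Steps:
I = 23/2 (I = -3/2 + (23 - 1*(-3))/2 = -3/2 + (23 + 3)/2 = -3/2 + (½)*26 = -3/2 + 13 = 23/2 ≈ 11.500)
W(f) = f*(-4 + f)
U = -45 (U = -5*(5*(-4 + 5) + (-4 - 1*4))² = -5*(5*1 + (-4 - 4))² = -5*(5 - 8)² = -5*(-3)² = -5*9 = -45)
(I + 8)*U = (23/2 + 8)*(-45) = (39/2)*(-45) = -1755/2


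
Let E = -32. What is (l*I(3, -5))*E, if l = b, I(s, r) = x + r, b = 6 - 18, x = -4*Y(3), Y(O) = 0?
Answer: -1920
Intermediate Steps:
x = 0 (x = -4*0 = 0)
b = -12
I(s, r) = r (I(s, r) = 0 + r = r)
l = -12
(l*I(3, -5))*E = -12*(-5)*(-32) = 60*(-32) = -1920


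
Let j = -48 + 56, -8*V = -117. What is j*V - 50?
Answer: 67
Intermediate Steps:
V = 117/8 (V = -1/8*(-117) = 117/8 ≈ 14.625)
j = 8
j*V - 50 = 8*(117/8) - 50 = 117 - 50 = 67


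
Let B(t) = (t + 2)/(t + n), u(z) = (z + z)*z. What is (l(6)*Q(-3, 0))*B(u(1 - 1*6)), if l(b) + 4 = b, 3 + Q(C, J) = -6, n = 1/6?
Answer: -5616/301 ≈ -18.658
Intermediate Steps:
n = ⅙ (n = 1*(⅙) = ⅙ ≈ 0.16667)
Q(C, J) = -9 (Q(C, J) = -3 - 6 = -9)
l(b) = -4 + b
u(z) = 2*z² (u(z) = (2*z)*z = 2*z²)
B(t) = (2 + t)/(⅙ + t) (B(t) = (t + 2)/(t + ⅙) = (2 + t)/(⅙ + t))
(l(6)*Q(-3, 0))*B(u(1 - 1*6)) = ((-4 + 6)*(-9))*(6*(2 + 2*(1 - 1*6)²)/(1 + 6*(2*(1 - 1*6)²))) = (2*(-9))*(6*(2 + 2*(1 - 6)²)/(1 + 6*(2*(1 - 6)²))) = -108*(2 + 2*(-5)²)/(1 + 6*(2*(-5)²)) = -108*(2 + 2*25)/(1 + 6*(2*25)) = -108*(2 + 50)/(1 + 6*50) = -108*52/(1 + 300) = -108*52/301 = -18*312/301 = -5616/301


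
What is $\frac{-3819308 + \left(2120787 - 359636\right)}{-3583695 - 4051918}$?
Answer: $\frac{2058157}{7635613} \approx 0.26955$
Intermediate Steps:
$\frac{-3819308 + \left(2120787 - 359636\right)}{-3583695 - 4051918} = \frac{-3819308 + \left(2120787 - 359636\right)}{-7635613} = \left(-3819308 + 1761151\right) \left(- \frac{1}{7635613}\right) = \left(-2058157\right) \left(- \frac{1}{7635613}\right) = \frac{2058157}{7635613}$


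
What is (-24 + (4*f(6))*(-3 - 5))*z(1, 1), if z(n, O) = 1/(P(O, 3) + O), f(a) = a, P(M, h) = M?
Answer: -108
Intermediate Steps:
z(n, O) = 1/(2*O) (z(n, O) = 1/(O + O) = 1/(2*O))
(-24 + (4*f(6))*(-3 - 5))*z(1, 1) = (-24 + (4*6)*(-3 - 5))*((½)/1) = (-24 + 24*(-8))*((½)*1) = (-24 - 192)*(½) = -216*½ = -108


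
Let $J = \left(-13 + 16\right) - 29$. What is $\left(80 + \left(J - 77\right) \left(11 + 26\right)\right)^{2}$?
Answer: $13920361$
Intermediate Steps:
$J = -26$ ($J = 3 - 29 = -26$)
$\left(80 + \left(J - 77\right) \left(11 + 26\right)\right)^{2} = \left(80 + \left(-26 - 77\right) \left(11 + 26\right)\right)^{2} = \left(80 - 3811\right)^{2} = \left(-3731\right)^{2} = 13920361$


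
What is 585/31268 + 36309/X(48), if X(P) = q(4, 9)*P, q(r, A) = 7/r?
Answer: 6758089/15634 ≈ 432.27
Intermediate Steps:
X(P) = 7*P/4 (X(P) = (7/4)*P = (7*(¼))*P = 7*P/4)
585/31268 + 36309/X(48) = 585/31268 + 36309/(((7/4)*48)) = 585*(1/31268) + 36309/84 = 585/31268 + 36309*(1/84) = 585/31268 + 1729/4 = 6758089/15634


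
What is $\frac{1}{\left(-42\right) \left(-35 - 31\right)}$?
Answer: $\frac{1}{2772} \approx 0.00036075$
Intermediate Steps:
$\frac{1}{\left(-42\right) \left(-35 - 31\right)} = \frac{1}{\left(-42\right) \left(-66\right)} = \frac{1}{2772}$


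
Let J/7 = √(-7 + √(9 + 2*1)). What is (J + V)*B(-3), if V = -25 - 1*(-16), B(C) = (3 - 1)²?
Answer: -36 + 28*I*√(7 - √11) ≈ -36.0 + 53.738*I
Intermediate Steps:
B(C) = 4 (B(C) = 2² = 4)
J = 7*√(-7 + √11) (J = 7*√(-7 + √(9 + 2*1)) = 7*√(-7 + √(9 + 2)) = 7*√(-7 + √11) ≈ 13.434*I)
V = -9 (V = -25 + 16 = -9)
(J + V)*B(-3) = (7*√(-7 + √11) - 9)*4 = (-9 + 7*√(-7 + √11))*4 = -36 + 28*√(-7 + √11)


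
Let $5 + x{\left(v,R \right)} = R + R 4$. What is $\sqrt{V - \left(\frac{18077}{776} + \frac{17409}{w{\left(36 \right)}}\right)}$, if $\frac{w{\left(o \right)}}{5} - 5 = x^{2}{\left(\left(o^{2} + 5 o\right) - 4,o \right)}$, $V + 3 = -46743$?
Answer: $\frac{i \sqrt{183491868851688786}}{1980740} \approx 216.26 i$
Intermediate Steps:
$V = -46746$ ($V = -3 - 46743 = -46746$)
$x{\left(v,R \right)} = -5 + 5 R$ ($x{\left(v,R \right)} = -5 + \left(R + R 4\right) = -5 + \left(R + 4 R\right) = -5 + 5 R$)
$w{\left(o \right)} = 25 + 5 \left(-5 + 5 o\right)^{2}$
$\sqrt{V - \left(\frac{18077}{776} + \frac{17409}{w{\left(36 \right)}}\right)} = \sqrt{-46746 - \left(\frac{18077}{776} + \frac{17409}{25 + 125 \left(-1 + 36\right)^{2}}\right)} = \sqrt{-46746 - \left(\frac{18077}{776} + \frac{17409}{25 + 125 \cdot 35^{2}}\right)} = \sqrt{-46746 - \left(\frac{18077}{776} + \frac{17409}{25 + 125 \cdot 1225}\right)} = \sqrt{-46746 - \left(\frac{18077}{776} + \frac{17409}{25 + 153125}\right)} = \sqrt{-46746 - \left(\frac{18077}{776} + \frac{17409}{153150}\right)} = \sqrt{-46746 - \frac{463666989}{19807400}} = \sqrt{- \frac{926380387389}{19807400}} = \frac{i \sqrt{183491868851688786}}{1980740}$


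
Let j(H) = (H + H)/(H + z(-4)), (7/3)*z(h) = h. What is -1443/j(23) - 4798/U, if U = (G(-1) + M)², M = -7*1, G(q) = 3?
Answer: -1246267/1288 ≈ -967.60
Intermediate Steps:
z(h) = 3*h/7
M = -7
U = 16 (U = (3 - 7)² = (-4)² = 16)
j(H) = 2*H/(-12/7 + H) (j(H) = (H + H)/(H + (3/7)*(-4)) = (2*H)/(H - 12/7) = (2*H)/(-12/7 + H) = 2*H/(-12/7 + H))
-1443/j(23) - 4798/U = -1443/(14*23/(-12 + 7*23)) - 4798/16 = -1443/(14*23/(-12 + 161)) - 4798*1/16 = -1443/(14*23/149) - 2399/8 = -1443/(14*23*(1/149)) - 2399/8 = -1443/322/149 - 2399/8 = -1443*149/322 - 2399/8 = -215007/322 - 2399/8 = -1246267/1288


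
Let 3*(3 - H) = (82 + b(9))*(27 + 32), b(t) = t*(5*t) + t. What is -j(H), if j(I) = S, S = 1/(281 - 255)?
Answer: -1/26 ≈ -0.038462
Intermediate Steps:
b(t) = t + 5*t² (b(t) = 5*t² + t = t + 5*t²)
H = -29255/3 (H = 3 - (82 + 9*(1 + 5*9))*(27 + 32)/3 = 3 - (82 + 9*(1 + 45))*59/3 = 3 - (82 + 9*46)*59/3 = 3 - (82 + 414)*59/3 = 3 - 496*59/3 = 3 - ⅓*29264 = 3 - 29264/3 = -29255/3 ≈ -9751.7)
S = 1/26 ≈ 0.038462
j(I) = 1/26
-j(H) = -1*1/26 = -1/26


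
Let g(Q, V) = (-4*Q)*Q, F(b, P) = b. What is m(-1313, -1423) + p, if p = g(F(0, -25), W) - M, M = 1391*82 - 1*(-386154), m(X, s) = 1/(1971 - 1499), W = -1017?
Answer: -236101951/472 ≈ -5.0022e+5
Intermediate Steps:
g(Q, V) = -4*Q²
m(X, s) = 1/472
M = 500216 (M = 114062 + 386154 = 500216)
p = -500216 (p = -4*0² - 1*500216 = -4*0 - 500216 = 0 - 500216 = -500216)
m(-1313, -1423) + p = 1/472 - 500216 = -236101951/472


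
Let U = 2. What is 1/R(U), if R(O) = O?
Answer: ½ ≈ 0.50000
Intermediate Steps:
1/R(U) = 1/2 = ½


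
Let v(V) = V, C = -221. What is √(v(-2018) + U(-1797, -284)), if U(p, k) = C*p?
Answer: √395119 ≈ 628.58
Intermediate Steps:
U(p, k) = -221*p
√(v(-2018) + U(-1797, -284)) = √(-2018 - 221*(-1797)) = √(-2018 + 397137) = √395119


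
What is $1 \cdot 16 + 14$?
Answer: $30$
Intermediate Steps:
$1 \cdot 16 + 14 = 16 + 14 = 30$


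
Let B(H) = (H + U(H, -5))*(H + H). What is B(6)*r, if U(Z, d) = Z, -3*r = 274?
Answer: -13152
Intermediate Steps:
r = -274/3 (r = -⅓*274 = -274/3 ≈ -91.333)
B(H) = 4*H² (B(H) = (H + H)*(H + H) = (2*H)*(2*H) = 4*H²)
B(6)*r = (4*6²)*(-274/3) = (4*36)*(-274/3) = 144*(-274/3) = -13152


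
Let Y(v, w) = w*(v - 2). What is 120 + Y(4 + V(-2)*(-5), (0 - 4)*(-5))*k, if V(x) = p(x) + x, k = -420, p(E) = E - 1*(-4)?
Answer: -16680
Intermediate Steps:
p(E) = 4 + E (p(E) = E + 4 = 4 + E)
V(x) = 4 + 2*x (V(x) = (4 + x) + x = 4 + 2*x)
Y(v, w) = w*(-2 + v)
120 + Y(4 + V(-2)*(-5), (0 - 4)*(-5))*k = 120 + (((0 - 4)*(-5))*(-2 + (4 + (4 + 2*(-2))*(-5))))*(-420) = 120 + ((-4*(-5))*(-2 + (4 + (4 - 4)*(-5))))*(-420) = 120 + (20*(-2 + (4 + 0*(-5))))*(-420) = 120 + (20*(-2 + (4 + 0)))*(-420) = 120 + (20*(-2 + 4))*(-420) = 120 + (20*2)*(-420) = 120 + 40*(-420) = 120 - 16800 = -16680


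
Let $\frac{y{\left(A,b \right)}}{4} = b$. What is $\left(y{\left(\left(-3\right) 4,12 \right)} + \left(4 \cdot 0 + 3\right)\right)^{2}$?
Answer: $2601$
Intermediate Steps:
$y{\left(A,b \right)} = 4 b$
$\left(y{\left(\left(-3\right) 4,12 \right)} + \left(4 \cdot 0 + 3\right)\right)^{2} = \left(4 \cdot 12 + \left(4 \cdot 0 + 3\right)\right)^{2} = \left(48 + \left(0 + 3\right)\right)^{2} = \left(48 + 3\right)^{2} = 51^{2} = 2601$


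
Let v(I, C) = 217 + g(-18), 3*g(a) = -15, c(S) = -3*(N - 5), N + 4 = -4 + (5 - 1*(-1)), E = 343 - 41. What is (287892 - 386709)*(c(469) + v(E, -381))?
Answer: -23024361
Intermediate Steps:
E = 302
N = -2 (N = -4 + (-4 + (5 - 1*(-1))) = -4 + (-4 + (5 + 1)) = -4 + (-4 + 6) = -4 + 2 = -2)
c(S) = 21 (c(S) = -3*(-2 - 5) = -3*(-7) = 21)
g(a) = -5 (g(a) = (⅓)*(-15) = -5)
v(I, C) = 212 (v(I, C) = 217 - 5 = 212)
(287892 - 386709)*(c(469) + v(E, -381)) = (287892 - 386709)*(21 + 212) = -98817*233 = -23024361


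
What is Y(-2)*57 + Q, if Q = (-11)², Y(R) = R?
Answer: 7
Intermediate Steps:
Q = 121
Y(-2)*57 + Q = -2*57 + 121 = -114 + 121 = 7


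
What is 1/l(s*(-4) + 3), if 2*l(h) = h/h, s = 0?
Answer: 2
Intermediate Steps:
l(h) = ½ (l(h) = (h/h)/2 = (½)*1 = ½)
1/l(s*(-4) + 3) = 1/(½) = 2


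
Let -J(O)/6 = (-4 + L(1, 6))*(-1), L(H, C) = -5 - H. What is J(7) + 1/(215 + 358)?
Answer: -34379/573 ≈ -59.998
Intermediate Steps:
J(O) = -60 (J(O) = -6*(-4 + (-5 - 1*1))*(-1) = -6*(-4 + (-5 - 1))*(-1) = -6*(-4 - 6)*(-1) = -(-60)*(-1) = -6*10 = -60)
J(7) + 1/(215 + 358) = -60 + 1/(215 + 358) = -60 + 1/573 = -34379/573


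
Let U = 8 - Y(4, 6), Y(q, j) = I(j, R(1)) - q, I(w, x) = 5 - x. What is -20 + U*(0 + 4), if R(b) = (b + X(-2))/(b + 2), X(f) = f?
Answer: 20/3 ≈ 6.6667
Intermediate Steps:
R(b) = (-2 + b)/(2 + b) (R(b) = (b - 2)/(b + 2) = (-2 + b)/(2 + b))
Y(q, j) = 16/3 - q (Y(q, j) = (5 - (-2 + 1)/(2 + 1)) - q = (5 - (-1)/3) - q = (5 - 1*(-⅓)) - q = (5 + ⅓) - q = 16/3 - q)
U = 20/3 (U = 8 - (16/3 - 1*4) = 8 - (16/3 - 4) = 8 - 1*4/3 = 8 - 4/3 = 20/3 ≈ 6.6667)
-20 + U*(0 + 4) = -20 + 20*(0 + 4)/3 = -20 + (20/3)*4 = -20 + 80/3 = 20/3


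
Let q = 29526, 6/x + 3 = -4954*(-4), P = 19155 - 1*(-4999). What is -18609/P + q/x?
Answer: 2355009498433/24154 ≈ 9.7500e+7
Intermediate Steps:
P = 24154 (P = 19155 + 4999 = 24154)
x = 6/19813 (x = 6/(-3 - 4954*(-4)) = 6/(-3 + 19816) = 6/19813 ≈ 0.00030283)
-18609/P + q/x = -18609/24154 + 29526/(6/19813) = -18609*1/24154 + 29526*(19813/6) = -18609/24154 + 97499773 = 2355009498433/24154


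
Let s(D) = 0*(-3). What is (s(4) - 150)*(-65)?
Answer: 9750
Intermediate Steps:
s(D) = 0
(s(4) - 150)*(-65) = (0 - 150)*(-65) = -150*(-65) = 9750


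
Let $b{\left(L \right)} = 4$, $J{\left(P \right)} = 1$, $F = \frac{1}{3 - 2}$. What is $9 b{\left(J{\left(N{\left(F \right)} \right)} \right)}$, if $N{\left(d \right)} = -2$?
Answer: $36$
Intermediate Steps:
$F = 1$ ($F = 1^{-1} = 1$)
$9 b{\left(J{\left(N{\left(F \right)} \right)} \right)} = 9 \cdot 4 = 36$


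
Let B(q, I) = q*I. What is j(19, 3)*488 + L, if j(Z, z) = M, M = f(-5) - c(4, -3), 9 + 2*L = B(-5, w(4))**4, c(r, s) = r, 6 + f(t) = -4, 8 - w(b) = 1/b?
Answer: 573700337/512 ≈ 1.1205e+6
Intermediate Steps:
w(b) = 8 - 1/b
f(t) = -10 (f(t) = -6 - 4 = -10)
B(q, I) = I*q
L = 577198321/512 (L = -9/2 + ((8 - 1/4)*(-5))**4/2 = -9/2 + ((31/4)*(-5))**4/2 = -9/2 + (-155/4)**4/2 = -9/2 + (1/2)*(577200625/256) = -9/2 + 577200625/512 = 577198321/512 ≈ 1.1273e+6)
M = -14 (M = -10 - 1*4 = -10 - 4 = -14)
j(Z, z) = -14
j(19, 3)*488 + L = -14*488 + 577198321/512 = -6832 + 577198321/512 = 573700337/512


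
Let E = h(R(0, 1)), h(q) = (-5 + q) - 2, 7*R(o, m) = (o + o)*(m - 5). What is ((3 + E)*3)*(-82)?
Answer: 984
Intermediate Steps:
R(o, m) = 2*o*(-5 + m)/7 (R(o, m) = ((o + o)*(m - 5))/7 = ((2*o)*(-5 + m))/7 = (2*o*(-5 + m))/7 = 2*o*(-5 + m)/7)
h(q) = -7 + q
E = -7 (E = -7 + (2/7)*0*(-5 + 1) = -7 + (2/7)*0*(-4) = -7 + 0 = -7)
((3 + E)*3)*(-82) = ((3 - 7)*3)*(-82) = -4*3*(-82) = -12*(-82) = 984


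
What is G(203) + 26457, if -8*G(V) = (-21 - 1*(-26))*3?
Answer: 211641/8 ≈ 26455.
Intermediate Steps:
G(V) = -15/8 (G(V) = -(-21 - 1*(-26))*3/8 = -(-21 + 26)*3/8 = -5*3/8 = -⅛*15 = -15/8)
G(203) + 26457 = -15/8 + 26457 = 211641/8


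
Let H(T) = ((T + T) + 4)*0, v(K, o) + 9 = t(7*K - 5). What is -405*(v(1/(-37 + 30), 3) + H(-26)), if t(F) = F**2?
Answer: -10935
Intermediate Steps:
v(K, o) = -9 + (-5 + 7*K)**2 (v(K, o) = -9 + (7*K - 5)**2 = -9 + (-5 + 7*K)**2)
H(T) = 0 (H(T) = (2*T + 4)*0 = (4 + 2*T)*0 = 0)
-405*(v(1/(-37 + 30), 3) + H(-26)) = -405*((-9 + (-5 + 7/(-37 + 30))**2) + 0) = -405*((-9 + (-5 + 7/(-7))**2) + 0) = -405*((-9 + (-5 + 7*(-1/7))**2) + 0) = -405*((-9 + (-5 - 1)**2) + 0) = -405*((-9 + (-6)**2) + 0) = -405*((-9 + 36) + 0) = -405*(27 + 0) = -405*27 = -10935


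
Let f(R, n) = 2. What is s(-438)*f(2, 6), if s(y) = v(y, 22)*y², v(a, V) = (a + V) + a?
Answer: -327669552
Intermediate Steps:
v(a, V) = V + 2*a (v(a, V) = (V + a) + a = V + 2*a)
s(y) = y²*(22 + 2*y) (s(y) = (22 + 2*y)*y² = y²*(22 + 2*y))
s(-438)*f(2, 6) = (2*(-438)²*(11 - 438))*2 = (2*191844*(-427))*2 = -163834776*2 = -327669552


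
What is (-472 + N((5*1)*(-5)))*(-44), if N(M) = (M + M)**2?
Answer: -89232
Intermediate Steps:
N(M) = 4*M**2 (N(M) = (2*M)**2 = 4*M**2)
(-472 + N((5*1)*(-5)))*(-44) = (-472 + 4*((5*1)*(-5))**2)*(-44) = (-472 + 4*(5*(-5))**2)*(-44) = (-472 + 4*(-25)**2)*(-44) = (-472 + 4*625)*(-44) = (-472 + 2500)*(-44) = 2028*(-44) = -89232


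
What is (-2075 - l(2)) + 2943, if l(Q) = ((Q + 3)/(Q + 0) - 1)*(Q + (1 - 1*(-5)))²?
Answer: 772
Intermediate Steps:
l(Q) = (6 + Q)²*(-1 + (3 + Q)/Q) (l(Q) = ((3 + Q)/Q - 1)*(Q + (1 + 5))² = ((3 + Q)/Q - 1)*(Q + 6)² = (-1 + (3 + Q)/Q)*(6 + Q)² = (6 + Q)²*(-1 + (3 + Q)/Q))
(-2075 - l(2)) + 2943 = (-2075 - 3*(6 + 2)²/2) + 2943 = (-2075 - 3*8²/2) + 2943 = (-2075 - 3*64/2) + 2943 = (-2075 - 1*96) + 2943 = (-2075 - 96) + 2943 = -2171 + 2943 = 772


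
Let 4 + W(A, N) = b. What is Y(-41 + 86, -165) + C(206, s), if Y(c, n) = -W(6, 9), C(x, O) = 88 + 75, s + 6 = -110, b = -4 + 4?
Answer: 167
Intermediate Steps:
b = 0
W(A, N) = -4 (W(A, N) = -4 + 0 = -4)
s = -116 (s = -6 - 110 = -116)
C(x, O) = 163
Y(c, n) = 4 (Y(c, n) = -1*(-4) = 4)
Y(-41 + 86, -165) + C(206, s) = 4 + 163 = 167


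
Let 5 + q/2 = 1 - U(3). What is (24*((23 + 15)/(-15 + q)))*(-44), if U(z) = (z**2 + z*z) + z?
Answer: 40128/65 ≈ 617.35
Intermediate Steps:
U(z) = z + 2*z**2 (U(z) = (z**2 + z**2) + z = 2*z**2 + z = z + 2*z**2)
q = -50 (q = -10 + 2*(1 - 3*(1 + 2*3)) = -10 + 2*(1 - 3*(1 + 6)) = -10 + 2*(1 - 3*7) = -10 + 2*(1 - 1*21) = -10 + 2*(1 - 21) = -10 + 2*(-20) = -10 - 40 = -50)
(24*((23 + 15)/(-15 + q)))*(-44) = (24*((23 + 15)/(-15 - 50)))*(-44) = (24*(38/(-65)))*(-44) = (24*(38*(-1/65)))*(-44) = (24*(-38/65))*(-44) = -912/65*(-44) = 40128/65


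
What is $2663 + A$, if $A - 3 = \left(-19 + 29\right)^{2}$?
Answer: $2766$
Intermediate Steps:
$A = 103$ ($A = 3 + \left(-19 + 29\right)^{2} = 3 + 10^{2} = 3 + 100 = 103$)
$2663 + A = 2663 + 103 = 2766$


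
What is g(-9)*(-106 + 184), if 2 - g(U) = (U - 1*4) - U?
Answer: 468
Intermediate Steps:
g(U) = 6 (g(U) = 2 - ((U - 1*4) - U) = 2 - ((U - 4) - U) = 2 - ((-4 + U) - U) = 2 - 1*(-4) = 2 + 4 = 6)
g(-9)*(-106 + 184) = 6*(-106 + 184) = 6*78 = 468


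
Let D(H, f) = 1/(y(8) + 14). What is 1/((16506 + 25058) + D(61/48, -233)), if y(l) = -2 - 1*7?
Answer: 5/207821 ≈ 2.4059e-5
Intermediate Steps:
y(l) = -9 (y(l) = -2 - 7 = -9)
D(H, f) = ⅕ (D(H, f) = 1/(-9 + 14) = 1/5 = ⅕)
1/((16506 + 25058) + D(61/48, -233)) = 1/((16506 + 25058) + ⅕) = 1/(41564 + ⅕) = 1/(207821/5) = 5/207821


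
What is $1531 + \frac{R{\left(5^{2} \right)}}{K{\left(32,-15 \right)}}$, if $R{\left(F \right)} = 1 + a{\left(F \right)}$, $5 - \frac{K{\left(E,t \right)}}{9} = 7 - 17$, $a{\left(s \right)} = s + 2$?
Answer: $\frac{206713}{135} \approx 1531.2$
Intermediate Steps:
$a{\left(s \right)} = 2 + s$
$K{\left(E,t \right)} = 135$ ($K{\left(E,t \right)} = 45 - 9 \left(7 - 17\right) = 45 - -90 = 45 + 90 = 135$)
$R{\left(F \right)} = 3 + F$ ($R{\left(F \right)} = 1 + \left(2 + F\right) = 3 + F$)
$1531 + \frac{R{\left(5^{2} \right)}}{K{\left(32,-15 \right)}} = 1531 + \frac{3 + 5^{2}}{135} = 1531 + \frac{3 + 25}{135} = 1531 + \frac{1}{135} \cdot 28 = 1531 + \frac{28}{135} = \frac{206713}{135}$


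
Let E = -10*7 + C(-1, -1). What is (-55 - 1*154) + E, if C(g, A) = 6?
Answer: -273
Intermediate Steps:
E = -64 (E = -10*7 + 6 = -70 + 6 = -64)
(-55 - 1*154) + E = (-55 - 1*154) - 64 = (-55 - 154) - 64 = -209 - 64 = -273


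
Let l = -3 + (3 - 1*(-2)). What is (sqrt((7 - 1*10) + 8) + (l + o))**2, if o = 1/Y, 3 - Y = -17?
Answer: 3681/400 + 41*sqrt(5)/10 ≈ 18.370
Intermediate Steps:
Y = 20 (Y = 3 - 1*(-17) = 3 + 17 = 20)
l = 2 (l = -3 + (3 + 2) = -3 + 5 = 2)
o = 1/20 ≈ 0.050000
(sqrt((7 - 1*10) + 8) + (l + o))**2 = (sqrt((7 - 1*10) + 8) + (2 + 1/20))**2 = (sqrt((7 - 10) + 8) + 41/20)**2 = (sqrt(-3 + 8) + 41/20)**2 = (sqrt(5) + 41/20)**2 = (41/20 + sqrt(5))**2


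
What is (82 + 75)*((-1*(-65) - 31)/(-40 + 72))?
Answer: 2669/16 ≈ 166.81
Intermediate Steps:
(82 + 75)*((-1*(-65) - 31)/(-40 + 72)) = 157*((65 - 31)/32) = 157*(34*(1/32)) = 157*(17/16) = 2669/16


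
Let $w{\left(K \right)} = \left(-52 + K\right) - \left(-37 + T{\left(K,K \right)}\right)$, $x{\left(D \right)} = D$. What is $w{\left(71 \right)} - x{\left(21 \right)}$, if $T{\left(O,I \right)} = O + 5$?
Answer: $-41$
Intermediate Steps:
$T{\left(O,I \right)} = 5 + O$
$w{\left(K \right)} = -20$ ($w{\left(K \right)} = \left(-52 + K\right) - \left(-32 + K\right) = -20$)
$w{\left(71 \right)} - x{\left(21 \right)} = -20 - 21 = -41$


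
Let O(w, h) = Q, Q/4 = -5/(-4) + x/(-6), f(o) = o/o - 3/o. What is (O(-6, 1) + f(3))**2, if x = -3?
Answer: 49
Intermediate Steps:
f(o) = 1 - 3/o
Q = 7 (Q = 4*(-5/(-4) - 3/(-6)) = 4*(-5*(-1/4) - 3*(-1/6)) = 4*(5/4 + 1/2) = 4*(7/4) = 7)
O(w, h) = 7
(O(-6, 1) + f(3))**2 = (7 + (-3 + 3)/3)**2 = (7 + (1/3)*0)**2 = (7 + 0)**2 = 7**2 = 49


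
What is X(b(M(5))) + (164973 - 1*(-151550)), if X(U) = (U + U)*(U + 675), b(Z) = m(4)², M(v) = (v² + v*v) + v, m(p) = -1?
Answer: 317875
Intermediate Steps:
M(v) = v + 2*v² (M(v) = (v² + v²) + v = 2*v² + v = v + 2*v²)
b(Z) = 1 (b(Z) = (-1)² = 1)
X(U) = 2*U*(675 + U) (X(U) = (2*U)*(675 + U) = 2*U*(675 + U))
X(b(M(5))) + (164973 - 1*(-151550)) = 2*1*(675 + 1) + (164973 - 1*(-151550)) = 2*1*676 + (164973 + 151550) = 1352 + 316523 = 317875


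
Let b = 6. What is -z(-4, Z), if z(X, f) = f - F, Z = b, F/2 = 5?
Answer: 4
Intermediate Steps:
F = 10 (F = 2*5 = 10)
Z = 6
z(X, f) = -10 + f (z(X, f) = f - 1*10 = f - 10 = -10 + f)
-z(-4, Z) = -(-10 + 6) = -1*(-4) = 4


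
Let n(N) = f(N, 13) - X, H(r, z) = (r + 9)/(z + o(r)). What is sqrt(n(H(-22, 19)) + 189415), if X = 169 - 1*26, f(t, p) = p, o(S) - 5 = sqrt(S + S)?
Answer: sqrt(189285) ≈ 435.07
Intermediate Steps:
o(S) = 5 + sqrt(2)*sqrt(S) (o(S) = 5 + sqrt(S + S) = 5 + sqrt(2*S) = 5 + sqrt(2)*sqrt(S))
X = 143 (X = 169 - 26 = 143)
H(r, z) = (9 + r)/(5 + z + sqrt(2)*sqrt(r)) (H(r, z) = (r + 9)/(z + (5 + sqrt(2)*sqrt(r))) = (9 + r)/(5 + z + sqrt(2)*sqrt(r)))
n(N) = -130 (n(N) = 13 - 1*143 = 13 - 143 = -130)
sqrt(n(H(-22, 19)) + 189415) = sqrt(-130 + 189415) = sqrt(189285)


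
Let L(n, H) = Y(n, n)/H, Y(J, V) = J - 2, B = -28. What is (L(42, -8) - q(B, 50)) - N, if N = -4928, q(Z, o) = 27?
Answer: 4896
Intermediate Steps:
Y(J, V) = -2 + J
L(n, H) = (-2 + n)/H
(L(42, -8) - q(B, 50)) - N = ((-2 + 42)/(-8) - 1*27) - 1*(-4928) = (-1/8*40 - 27) + 4928 = (-5 - 27) + 4928 = -32 + 4928 = 4896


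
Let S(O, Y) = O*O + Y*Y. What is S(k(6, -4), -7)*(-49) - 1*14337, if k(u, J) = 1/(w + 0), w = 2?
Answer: -67001/4 ≈ -16750.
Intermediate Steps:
k(u, J) = ½ (k(u, J) = 1/(2 + 0) = 1/2 = ½)
S(O, Y) = O² + Y²
S(k(6, -4), -7)*(-49) - 1*14337 = ((½)² + (-7)²)*(-49) - 1*14337 = (¼ + 49)*(-49) - 14337 = (197/4)*(-49) - 14337 = -9653/4 - 14337 = -67001/4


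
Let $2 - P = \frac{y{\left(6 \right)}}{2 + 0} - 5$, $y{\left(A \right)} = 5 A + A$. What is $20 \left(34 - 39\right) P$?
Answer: $1100$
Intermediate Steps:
$y{\left(A \right)} = 6 A$
$P = -11$ ($P = 2 - \left(\frac{6 \cdot 6}{2 + 0} - 5\right) = 2 - \left(\frac{36}{2} - 5\right) = 2 - \left(36 \cdot \frac{1}{2} - 5\right) = 2 - \left(18 - 5\right) = 2 - 13 = -11$)
$20 \left(34 - 39\right) P = 20 \left(34 - 39\right) \left(-11\right) = 20 \left(-5\right) \left(-11\right) = \left(-100\right) \left(-11\right) = 1100$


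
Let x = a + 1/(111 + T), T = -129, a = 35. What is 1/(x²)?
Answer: 324/395641 ≈ 0.00081892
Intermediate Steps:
x = 629/18 (x = 35 + 1/(111 - 129) = 35 + 1/(-18) = 35 - 1/18 = 629/18 ≈ 34.944)
1/(x²) = 1/((629/18)²) = 1/(395641/324) = 324/395641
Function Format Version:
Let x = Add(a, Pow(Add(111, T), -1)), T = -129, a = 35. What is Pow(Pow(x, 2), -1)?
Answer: Rational(324, 395641) ≈ 0.00081892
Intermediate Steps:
x = Rational(629, 18) (x = Add(35, Pow(Add(111, -129), -1)) = Add(35, Pow(-18, -1)) = Add(35, Rational(-1, 18)) = Rational(629, 18) ≈ 34.944)
Pow(Pow(x, 2), -1) = Pow(Pow(Rational(629, 18), 2), -1) = Pow(Rational(395641, 324), -1) = Rational(324, 395641)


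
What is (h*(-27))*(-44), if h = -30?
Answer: -35640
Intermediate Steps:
(h*(-27))*(-44) = -30*(-27)*(-44) = 810*(-44) = -35640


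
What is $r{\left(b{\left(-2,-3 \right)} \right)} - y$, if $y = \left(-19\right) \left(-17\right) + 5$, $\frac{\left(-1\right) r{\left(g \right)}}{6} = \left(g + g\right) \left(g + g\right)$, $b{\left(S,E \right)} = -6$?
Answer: $-1192$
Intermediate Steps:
$r{\left(g \right)} = - 24 g^{2}$ ($r{\left(g \right)} = - 6 \left(g + g\right) \left(g + g\right) = - 6 \cdot 2 g 2 g = - 6 \cdot 4 g^{2} = - 24 g^{2}$)
$y = 328$ ($y = 323 + 5 = 328$)
$r{\left(b{\left(-2,-3 \right)} \right)} - y = - 24 \left(-6\right)^{2} - 328 = \left(-24\right) 36 - 328 = -864 - 328 = -1192$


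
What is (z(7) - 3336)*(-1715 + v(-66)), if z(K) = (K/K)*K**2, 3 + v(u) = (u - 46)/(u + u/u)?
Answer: 366691146/65 ≈ 5.6414e+6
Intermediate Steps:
v(u) = -3 + (-46 + u)/(1 + u) (v(u) = -3 + (u - 46)/(u + u/u) = -3 + (-46 + u)/(u + 1) = -3 + (-46 + u)/(1 + u))
z(K) = K**2 (z(K) = 1*K**2 = K**2)
(z(7) - 3336)*(-1715 + v(-66)) = (7**2 - 3336)*(-1715 + (-49 - 2*(-66))/(1 - 66)) = (49 - 3336)*(-1715 + (-49 + 132)/(-65)) = -3287*(-1715 - 1/65*83) = -3287*(-1715 - 83/65) = -3287*(-111558/65) = 366691146/65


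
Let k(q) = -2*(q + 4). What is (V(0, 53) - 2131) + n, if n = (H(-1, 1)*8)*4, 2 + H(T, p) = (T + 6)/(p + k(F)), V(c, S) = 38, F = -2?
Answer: -6631/3 ≈ -2210.3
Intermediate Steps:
k(q) = -8 - 2*q (k(q) = -2*(4 + q) = -8 - 2*q)
H(T, p) = -2 + (6 + T)/(-4 + p) (H(T, p) = -2 + (T + 6)/(p + (-8 - 2*(-2))) = -2 + (6 + T)/(p + (-8 + 4)) = -2 + (6 + T)/(p - 4) = -2 + (6 + T)/(-4 + p))
n = -352/3 (n = (((14 - 1 - 2*1)/(-4 + 1))*8)*4 = (((14 - 1 - 2)/(-3))*8)*4 = (-⅓*11*8)*4 = -11/3*8*4 = -88/3*4 = -352/3 ≈ -117.33)
(V(0, 53) - 2131) + n = (38 - 2131) - 352/3 = -2093 - 352/3 = -6631/3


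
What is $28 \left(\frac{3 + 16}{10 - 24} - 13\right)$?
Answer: $-402$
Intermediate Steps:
$28 \left(\frac{3 + 16}{10 - 24} - 13\right) = 28 \left(\frac{19}{-14} - 13\right) = 28 \left(19 \left(- \frac{1}{14}\right) - 13\right) = 28 \left(- \frac{19}{14} - 13\right) = 28 \left(- \frac{201}{14}\right) = -402$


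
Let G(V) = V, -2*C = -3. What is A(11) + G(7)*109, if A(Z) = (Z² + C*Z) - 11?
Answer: 1779/2 ≈ 889.50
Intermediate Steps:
C = 3/2 (C = -½*(-3) = 3/2 ≈ 1.5000)
A(Z) = -11 + Z² + 3*Z/2 (A(Z) = (Z² + 3*Z/2) - 11 = -11 + Z² + 3*Z/2)
A(11) + G(7)*109 = (-11 + 11² + (3/2)*11) + 7*109 = (-11 + 121 + 33/2) + 763 = 253/2 + 763 = 1779/2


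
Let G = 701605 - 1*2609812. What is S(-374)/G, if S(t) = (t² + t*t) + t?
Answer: -31042/212023 ≈ -0.14641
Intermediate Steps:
S(t) = t + 2*t² (S(t) = (t² + t²) + t = 2*t² + t = t + 2*t²)
G = -1908207 (G = 701605 - 2609812 = -1908207)
S(-374)/G = -374*(1 + 2*(-374))/(-1908207) = -374*(1 - 748)*(-1/1908207) = -374*(-747)*(-1/1908207) = 279378*(-1/1908207) = -31042/212023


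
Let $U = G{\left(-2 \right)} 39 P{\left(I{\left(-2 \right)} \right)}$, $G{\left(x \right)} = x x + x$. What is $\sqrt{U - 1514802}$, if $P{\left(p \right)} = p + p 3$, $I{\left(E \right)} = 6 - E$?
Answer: $3 i \sqrt{168034} \approx 1229.8 i$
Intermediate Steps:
$P{\left(p \right)} = 4 p$ ($P{\left(p \right)} = p + 3 p = 4 p$)
$G{\left(x \right)} = x + x^{2}$ ($G{\left(x \right)} = x^{2} + x = x + x^{2}$)
$U = 2496$ ($U = - 2 \left(1 - 2\right) 39 \cdot 4 \left(6 - -2\right) = \left(-2\right) \left(-1\right) 39 \cdot 4 \left(6 + 2\right) = 2 \cdot 39 \cdot 4 \cdot 8 = 78 \cdot 32 = 2496$)
$\sqrt{U - 1514802} = \sqrt{2496 - 1514802} = \sqrt{-1512306} = 3 i \sqrt{168034}$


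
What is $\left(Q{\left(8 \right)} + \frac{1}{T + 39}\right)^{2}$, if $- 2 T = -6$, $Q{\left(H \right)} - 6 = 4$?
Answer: $\frac{177241}{1764} \approx 100.48$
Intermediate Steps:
$Q{\left(H \right)} = 10$ ($Q{\left(H \right)} = 6 + 4 = 10$)
$T = 3$ ($T = \left(- \frac{1}{2}\right) \left(-6\right) = 3$)
$\left(Q{\left(8 \right)} + \frac{1}{T + 39}\right)^{2} = \left(10 + \frac{1}{3 + 39}\right)^{2} = \left(10 + \frac{1}{42}\right)^{2} = \left(\frac{421}{42}\right)^{2} = \frac{177241}{1764}$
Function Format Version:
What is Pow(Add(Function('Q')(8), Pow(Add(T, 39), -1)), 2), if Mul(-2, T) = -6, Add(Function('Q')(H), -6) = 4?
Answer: Rational(177241, 1764) ≈ 100.48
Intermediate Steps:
Function('Q')(H) = 10 (Function('Q')(H) = Add(6, 4) = 10)
T = 3 (T = Mul(Rational(-1, 2), -6) = 3)
Pow(Add(Function('Q')(8), Pow(Add(T, 39), -1)), 2) = Pow(Add(10, Pow(Add(3, 39), -1)), 2) = Pow(Add(10, Pow(42, -1)), 2) = Pow(Add(10, Rational(1, 42)), 2) = Pow(Rational(421, 42), 2) = Rational(177241, 1764)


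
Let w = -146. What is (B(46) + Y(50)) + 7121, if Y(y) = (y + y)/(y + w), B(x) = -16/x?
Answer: 3930025/552 ≈ 7119.6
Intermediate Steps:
Y(y) = 2*y/(-146 + y) (Y(y) = (y + y)/(y - 146) = (2*y)/(-146 + y) = 2*y/(-146 + y))
(B(46) + Y(50)) + 7121 = (-16/46 + 2*50/(-146 + 50)) + 7121 = (-16*1/46 + 2*50/(-96)) + 7121 = (-8/23 + 2*50*(-1/96)) + 7121 = (-8/23 - 25/24) + 7121 = -767/552 + 7121 = 3930025/552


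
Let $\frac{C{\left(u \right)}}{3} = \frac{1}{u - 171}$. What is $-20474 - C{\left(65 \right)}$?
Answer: $- \frac{2170241}{106} \approx -20474.0$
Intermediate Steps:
$C{\left(u \right)} = \frac{3}{-171 + u}$ ($C{\left(u \right)} = \frac{3}{u - 171} = \frac{3}{-171 + u}$)
$-20474 - C{\left(65 \right)} = -20474 - \frac{3}{-171 + 65} = -20474 - \frac{3}{-106} = -20474 - 3 \left(- \frac{1}{106}\right) = -20474 - - \frac{3}{106} = -20474 + \frac{3}{106} = - \frac{2170241}{106}$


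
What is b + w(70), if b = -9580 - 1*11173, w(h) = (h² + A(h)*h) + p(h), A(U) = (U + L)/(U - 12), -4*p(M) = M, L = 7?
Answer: -915099/58 ≈ -15778.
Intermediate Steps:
p(M) = -M/4
A(U) = (7 + U)/(-12 + U) (A(U) = (U + 7)/(U - 12) = (7 + U)/(-12 + U))
w(h) = h² - h/4 + h*(7 + h)/(-12 + h) (w(h) = (h² + ((7 + h)/(-12 + h))*h) - h/4 = (h² + h*(7 + h)/(-12 + h)) - h/4 = h² - h/4 + h*(7 + h)/(-12 + h))
b = -20753 (b = -9580 - 11173 = -20753)
b + w(70) = -20753 + (¼)*70*(40 - 45*70 + 4*70²)/(-12 + 70) = -20753 + (¼)*70*(40 - 3150 + 4*4900)/58 = -20753 + (¼)*70*(1/58)*(40 - 3150 + 19600) = -20753 + (¼)*70*(1/58)*16490 = -20753 + 288575/58 = -915099/58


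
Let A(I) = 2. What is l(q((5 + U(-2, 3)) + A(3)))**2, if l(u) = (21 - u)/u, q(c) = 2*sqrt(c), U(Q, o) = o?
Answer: 481/40 - 21*sqrt(10)/10 ≈ 5.3842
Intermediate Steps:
l(u) = (21 - u)/u
l(q((5 + U(-2, 3)) + A(3)))**2 = ((21 - 2*sqrt((5 + 3) + 2))/((2*sqrt((5 + 3) + 2))))**2 = ((21 - 2*sqrt(8 + 2))/((2*sqrt(8 + 2))))**2 = ((21 - 2*sqrt(10))/((2*sqrt(10))))**2 = ((sqrt(10)/20)*(21 - 2*sqrt(10)))**2 = (sqrt(10)*(21 - 2*sqrt(10))/20)**2 = (21 - 2*sqrt(10))**2/40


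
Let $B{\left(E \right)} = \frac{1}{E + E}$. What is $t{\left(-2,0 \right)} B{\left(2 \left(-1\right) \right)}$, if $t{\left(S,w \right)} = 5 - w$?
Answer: $- \frac{5}{4} \approx -1.25$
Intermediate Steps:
$B{\left(E \right)} = \frac{1}{2 E}$
$t{\left(-2,0 \right)} B{\left(2 \left(-1\right) \right)} = \left(5 - 0\right) \frac{1}{2 \cdot 2 \left(-1\right)} = \left(5 + 0\right) \frac{1}{2 \left(-2\right)} = 5 \cdot \frac{1}{2} \left(- \frac{1}{2}\right) = 5 \left(- \frac{1}{4}\right) = - \frac{5}{4}$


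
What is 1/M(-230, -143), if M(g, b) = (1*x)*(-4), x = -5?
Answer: 1/20 ≈ 0.050000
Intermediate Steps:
M(g, b) = 20 (M(g, b) = (1*(-5))*(-4) = -5*(-4) = 20)
1/M(-230, -143) = 1/20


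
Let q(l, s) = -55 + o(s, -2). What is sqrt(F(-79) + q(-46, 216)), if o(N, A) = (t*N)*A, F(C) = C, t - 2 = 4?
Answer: I*sqrt(2726) ≈ 52.211*I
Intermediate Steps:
t = 6 (t = 2 + 4 = 6)
o(N, A) = 6*A*N (o(N, A) = (6*N)*A = 6*A*N)
q(l, s) = -55 - 12*s (q(l, s) = -55 + 6*(-2)*s = -55 - 12*s)
sqrt(F(-79) + q(-46, 216)) = sqrt(-79 + (-55 - 12*216)) = sqrt(-79 + (-55 - 2592)) = sqrt(-79 - 2647) = sqrt(-2726) = I*sqrt(2726)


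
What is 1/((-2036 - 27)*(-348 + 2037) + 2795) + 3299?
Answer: 11485837987/3481612 ≈ 3299.0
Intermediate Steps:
1/((-2036 - 27)*(-348 + 2037) + 2795) + 3299 = 1/(-2063*1689 + 2795) + 3299 = 1/(-3484407 + 2795) + 3299 = 1/(-3481612) + 3299 = -1/3481612 + 3299 = 11485837987/3481612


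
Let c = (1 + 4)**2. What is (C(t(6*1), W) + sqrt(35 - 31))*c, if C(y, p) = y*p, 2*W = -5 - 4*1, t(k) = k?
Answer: -625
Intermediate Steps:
W = -9/2 (W = (-5 - 4*1)/2 = (-5 - 4)/2 = (1/2)*(-9) = -9/2 ≈ -4.5000)
C(y, p) = p*y
c = 25 (c = 5**2 = 25)
(C(t(6*1), W) + sqrt(35 - 31))*c = (-27 + sqrt(35 - 31))*25 = (-9/2*6 + sqrt(4))*25 = (-27 + 2)*25 = -25*25 = -625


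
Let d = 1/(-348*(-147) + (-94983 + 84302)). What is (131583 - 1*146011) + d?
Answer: -583973299/40475 ≈ -14428.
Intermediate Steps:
d = 1/40475 (d = 1/(51156 - 10681) = 1/40475 ≈ 2.4707e-5)
(131583 - 1*146011) + d = (131583 - 1*146011) + 1/40475 = (131583 - 146011) + 1/40475 = -14428 + 1/40475 = -583973299/40475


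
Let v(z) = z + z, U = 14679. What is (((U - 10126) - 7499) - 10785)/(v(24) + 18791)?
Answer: -13731/18839 ≈ -0.72886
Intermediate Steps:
v(z) = 2*z
(((U - 10126) - 7499) - 10785)/(v(24) + 18791) = (((14679 - 10126) - 7499) - 10785)/(2*24 + 18791) = ((4553 - 7499) - 10785)/(48 + 18791) = (-2946 - 10785)/18839 = -13731*1/18839 = -13731/18839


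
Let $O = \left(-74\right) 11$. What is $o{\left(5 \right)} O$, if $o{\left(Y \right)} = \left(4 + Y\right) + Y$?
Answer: $-11396$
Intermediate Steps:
$O = -814$
$o{\left(Y \right)} = 4 + 2 Y$
$o{\left(5 \right)} O = \left(4 + 2 \cdot 5\right) \left(-814\right) = \left(4 + 10\right) \left(-814\right) = 14 \left(-814\right) = -11396$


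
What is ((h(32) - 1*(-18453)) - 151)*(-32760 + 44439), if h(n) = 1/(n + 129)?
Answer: 34413610017/161 ≈ 2.1375e+8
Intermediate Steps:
h(n) = 1/(129 + n)
((h(32) - 1*(-18453)) - 151)*(-32760 + 44439) = ((1/(129 + 32) - 1*(-18453)) - 151)*(-32760 + 44439) = ((1/161 + 18453) - 151)*11679 = (2970934/161 - 151)*11679 = (2946623/161)*11679 = 34413610017/161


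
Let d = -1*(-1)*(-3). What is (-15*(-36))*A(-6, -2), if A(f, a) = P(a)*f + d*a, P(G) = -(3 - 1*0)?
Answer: 12960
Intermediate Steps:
P(G) = -3 (P(G) = -(3 + 0) = -1*3 = -3)
d = -3 (d = 1*(-3) = -3)
A(f, a) = -3*a - 3*f (A(f, a) = -3*f - 3*a = -3*a - 3*f)
(-15*(-36))*A(-6, -2) = (-15*(-36))*(-3*(-2) - 3*(-6)) = 540*(6 + 18) = 540*24 = 12960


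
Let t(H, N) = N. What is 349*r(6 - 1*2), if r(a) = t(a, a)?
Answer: 1396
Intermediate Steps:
r(a) = a
349*r(6 - 1*2) = 349*(6 - 1*2) = 349*(6 - 2) = 349*4 = 1396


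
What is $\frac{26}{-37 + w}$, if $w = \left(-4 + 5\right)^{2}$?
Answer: $- \frac{13}{18} \approx -0.72222$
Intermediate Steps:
$w = 1$ ($w = 1^{2} = 1$)
$\frac{26}{-37 + w} = \frac{26}{-37 + 1} = \frac{26}{-36} = 26 \left(- \frac{1}{36}\right) = - \frac{13}{18}$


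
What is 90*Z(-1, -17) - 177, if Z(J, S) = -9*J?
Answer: 633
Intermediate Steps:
90*Z(-1, -17) - 177 = 90*(-9*(-1)) - 177 = 90*9 - 177 = 810 - 177 = 633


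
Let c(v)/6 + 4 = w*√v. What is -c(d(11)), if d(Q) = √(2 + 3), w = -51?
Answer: 24 + 306*5^(¼) ≈ 481.58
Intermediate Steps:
d(Q) = √5
c(v) = -24 - 306*√v (c(v) = -24 + 6*(-51*√v) = -24 - 306*√v)
-c(d(11)) = -(-24 - 306*5^(¼)) = 24 + 306*5^(¼)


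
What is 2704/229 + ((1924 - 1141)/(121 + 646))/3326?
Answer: 6898196875/584188618 ≈ 11.808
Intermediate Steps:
2704/229 + ((1924 - 1141)/(121 + 646))/3326 = 2704*(1/229) + (783/767)*(1/3326) = 2704/229 + (783*(1/767))*(1/3326) = 2704/229 + (783/767)*(1/3326) = 2704/229 + 783/2551042 = 6898196875/584188618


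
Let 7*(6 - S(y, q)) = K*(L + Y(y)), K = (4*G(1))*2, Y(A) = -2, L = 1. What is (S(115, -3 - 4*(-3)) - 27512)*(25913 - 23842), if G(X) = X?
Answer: -398737914/7 ≈ -5.6963e+7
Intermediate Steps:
K = 8 (K = (4*1)*2 = 4*2 = 8)
S(y, q) = 50/7 (S(y, q) = 6 - 8*(1 - 2)/7 = 6 - 8*(-1)/7 = 6 - ⅐*(-8) = 6 + 8/7 = 50/7)
(S(115, -3 - 4*(-3)) - 27512)*(25913 - 23842) = (50/7 - 27512)*(25913 - 23842) = -192534/7*2071 = -398737914/7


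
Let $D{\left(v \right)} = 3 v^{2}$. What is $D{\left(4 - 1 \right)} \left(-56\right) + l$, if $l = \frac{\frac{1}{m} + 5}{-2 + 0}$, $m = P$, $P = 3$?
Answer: $- \frac{4544}{3} \approx -1514.7$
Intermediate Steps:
$m = 3$
$l = - \frac{8}{3}$ ($l = \frac{\frac{1}{3} + 5}{-2 + 0} = \frac{\frac{1}{3} + 5}{-2} = \left(- \frac{1}{2}\right) \frac{16}{3} = - \frac{8}{3} \approx -2.6667$)
$D{\left(4 - 1 \right)} \left(-56\right) + l = 3 \left(4 - 1\right)^{2} \left(-56\right) - \frac{8}{3} = 3 \cdot 3^{2} \left(-56\right) - \frac{8}{3} = 3 \cdot 9 \left(-56\right) - \frac{8}{3} = 27 \left(-56\right) - \frac{8}{3} = -1512 - \frac{8}{3} = - \frac{4544}{3}$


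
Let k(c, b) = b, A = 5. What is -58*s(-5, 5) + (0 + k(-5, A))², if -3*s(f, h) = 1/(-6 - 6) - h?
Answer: -1319/18 ≈ -73.278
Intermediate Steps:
s(f, h) = 1/36 + h/3 (s(f, h) = -(1/(-6 - 6) - h)/3 = -(1/(-12) - h)/3 = -(-1/12 - h)/3 = 1/36 + h/3)
-58*s(-5, 5) + (0 + k(-5, A))² = -58*(1/36 + (⅓)*5) + (0 + 5)² = -58*(1/36 + 5/3) + 5² = -58*61/36 + 25 = -1769/18 + 25 = -1319/18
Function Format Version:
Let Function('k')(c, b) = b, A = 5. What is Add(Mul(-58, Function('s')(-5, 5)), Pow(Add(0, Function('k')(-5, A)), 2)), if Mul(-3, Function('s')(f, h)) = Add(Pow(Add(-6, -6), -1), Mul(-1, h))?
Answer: Rational(-1319, 18) ≈ -73.278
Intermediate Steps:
Function('s')(f, h) = Add(Rational(1, 36), Mul(Rational(1, 3), h)) (Function('s')(f, h) = Mul(Rational(-1, 3), Add(Pow(Add(-6, -6), -1), Mul(-1, h))) = Mul(Rational(-1, 3), Add(Pow(-12, -1), Mul(-1, h))) = Mul(Rational(-1, 3), Add(Rational(-1, 12), Mul(-1, h))) = Add(Rational(1, 36), Mul(Rational(1, 3), h)))
Add(Mul(-58, Function('s')(-5, 5)), Pow(Add(0, Function('k')(-5, A)), 2)) = Add(Mul(-58, Add(Rational(1, 36), Mul(Rational(1, 3), 5))), Pow(Add(0, 5), 2)) = Add(Mul(-58, Add(Rational(1, 36), Rational(5, 3))), Pow(5, 2)) = Add(Mul(-58, Rational(61, 36)), 25) = Add(Rational(-1769, 18), 25) = Rational(-1319, 18)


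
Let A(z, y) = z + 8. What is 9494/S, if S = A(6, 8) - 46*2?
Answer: -4747/39 ≈ -121.72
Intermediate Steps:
A(z, y) = 8 + z
S = -78 (S = (8 + 6) - 46*2 = 14 - 92 = -78)
9494/S = 9494/(-78) = 9494*(-1/78) = -4747/39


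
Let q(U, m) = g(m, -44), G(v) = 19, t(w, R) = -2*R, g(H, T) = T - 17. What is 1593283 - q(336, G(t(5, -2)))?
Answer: 1593344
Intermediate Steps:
g(H, T) = -17 + T
q(U, m) = -61 (q(U, m) = -17 - 44 = -61)
1593283 - q(336, G(t(5, -2))) = 1593283 - 1*(-61) = 1593283 + 61 = 1593344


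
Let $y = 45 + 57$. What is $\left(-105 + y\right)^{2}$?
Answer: $9$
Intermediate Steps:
$y = 102$
$\left(-105 + y\right)^{2} = \left(-105 + 102\right)^{2} = \left(-3\right)^{2} = 9$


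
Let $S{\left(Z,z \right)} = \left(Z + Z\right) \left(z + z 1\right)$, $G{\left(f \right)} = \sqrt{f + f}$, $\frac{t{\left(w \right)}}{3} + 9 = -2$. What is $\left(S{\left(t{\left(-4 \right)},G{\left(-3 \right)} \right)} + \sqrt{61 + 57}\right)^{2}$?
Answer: $-104426 - 528 i \sqrt{177} \approx -1.0443 \cdot 10^{5} - 7024.6 i$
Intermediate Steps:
$t{\left(w \right)} = -33$ ($t{\left(w \right)} = -27 + 3 \left(-2\right) = -27 - 6 = -33$)
$G{\left(f \right)} = \sqrt{2} \sqrt{f}$ ($G{\left(f \right)} = \sqrt{2 f} = \sqrt{2} \sqrt{f}$)
$S{\left(Z,z \right)} = 4 Z z$ ($S{\left(Z,z \right)} = 2 Z \left(z + z\right) = 2 Z 2 z = 4 Z z$)
$\left(S{\left(t{\left(-4 \right)},G{\left(-3 \right)} \right)} + \sqrt{61 + 57}\right)^{2} = \left(4 \left(-33\right) \sqrt{2} \sqrt{-3} + \sqrt{61 + 57}\right)^{2} = \left(4 \left(-33\right) \sqrt{2} i \sqrt{3} + \sqrt{118}\right)^{2} = \left(4 \left(-33\right) i \sqrt{6} + \sqrt{118}\right)^{2} = \left(- 132 i \sqrt{6} + \sqrt{118}\right)^{2} = \left(\sqrt{118} - 132 i \sqrt{6}\right)^{2}$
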